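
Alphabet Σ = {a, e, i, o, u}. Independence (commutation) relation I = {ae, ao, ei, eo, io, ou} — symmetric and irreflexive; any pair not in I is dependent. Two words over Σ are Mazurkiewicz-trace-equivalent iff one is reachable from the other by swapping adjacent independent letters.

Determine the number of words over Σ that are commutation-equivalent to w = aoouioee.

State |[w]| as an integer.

#0=a has no predecessor
#1=o has no predecessor
#2=o depends on [1:o]
#3=u depends on [0:a]
#4=i depends on [3:u]
#5=o depends on [2:o]
#6=e depends on [3:u]
#7=e depends on [6:e]
sources: [0:a, 1:o]
N(rest) = Σ N(rest − s) over sources s of rest; N(one piece) = 1:
  size 1 → [4]=1  [5]=1  [7]=1
  size 2 → [2,5]=1  [4,5]=2  [4,7]=2  [5,7]=2  [6,7]=1
  size 3 → [1,2,5]=1  [2,4,5]=3  [2,5,7]=3  [4,5,7]=6  [4,6,7]=3  [5,6,7]=3
  size 4 → [1,2,4,5]=4  [1,2,5,7]=4  [2,4,5,7]=12  [2,5,6,7]=6  [3,4,6,7]=3  [4,5,6,7]=12
  size 5 → [0,3,4,6,7]=3  [1,2,4,5,7]=20  [1,2,5,6,7]=10  [2,4,5,6,7]=30  [3,4,5,6,7]=15
  size 6 → [0,3,4,5,6,7]=18  [1,2,4,5,6,7]=60  [2,3,4,5,6,7]=45
  first=0(a) contributes 105
  first=1(o) contributes 63
|[w]| = 168

168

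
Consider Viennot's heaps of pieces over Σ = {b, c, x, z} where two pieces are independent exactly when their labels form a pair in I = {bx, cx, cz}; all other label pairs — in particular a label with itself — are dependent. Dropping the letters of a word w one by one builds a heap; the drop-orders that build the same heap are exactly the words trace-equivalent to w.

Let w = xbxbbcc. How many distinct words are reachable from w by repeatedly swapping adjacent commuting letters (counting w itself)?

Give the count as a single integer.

piece 0:x — minimal
piece 1:b — minimal
piece 2:x rests on {0:x}
piece 3:b rests on {1:b}
piece 4:b rests on {3:b}
piece 5:c rests on {4:b}
piece 6:c rests on {5:c}
minimal pieces: {0:x, 1:b}
ways to finish when only these pieces remain (= sum over removing one remaining piece with nothing left below it):
  1 left: {2}→1  {6}→1
  2 left: {0,2}→1  {2,6}→2  {5,6}→1
  3 left: {0,2,6}→3  {2,5,6}→3  {4,5,6}→1
  4 left: {0,2,5,6}→6  {2,4,5,6}→4  {3,4,5,6}→1
  5 left: {0,2,4,5,6}→10  {1,3,4,5,6}→1  {2,3,4,5,6}→5
  placing 0:x first → 6 extensions
  placing 1:b first → 15 extensions
total linear extensions = 21

21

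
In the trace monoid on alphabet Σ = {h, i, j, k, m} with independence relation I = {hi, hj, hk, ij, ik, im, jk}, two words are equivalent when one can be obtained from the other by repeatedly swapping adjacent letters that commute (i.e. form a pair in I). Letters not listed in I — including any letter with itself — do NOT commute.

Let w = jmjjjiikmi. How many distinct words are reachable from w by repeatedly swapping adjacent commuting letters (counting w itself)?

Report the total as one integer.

piece 0:j — minimal
piece 1:m rests on {0:j}
piece 2:j rests on {1:m}
piece 3:j rests on {2:j}
piece 4:j rests on {3:j}
piece 5:i — minimal
piece 6:i rests on {5:i}
piece 7:k rests on {1:m}
piece 8:m rests on {4:j, 7:k}
piece 9:i rests on {6:i}
minimal pieces: {0:j, 5:i}
ways to finish when only these pieces remain (= sum over removing one remaining piece with nothing left below it):
  1 left: {8}→1  {9}→1
  2 left: {4,8}→1  {6,9}→1  {7,8}→1  {8,9}→2
  3 left: {3,4,8}→1  {4,7,8}→2  {4,8,9}→3  {5,6,9}→1  {6,8,9}→3  {7,8,9}→3
  4 left: {2,3,4,8}→1  {3,4,7,8}→3  {3,4,8,9}→4  {4,6,8,9}→6  {4,7,8,9}→8  {5,6,8,9}→4  {6,7,8,9}→6
  5 left: {2,3,4,7,8}→4  {2,3,4,8,9}→5  {3,4,6,8,9}→10  {3,4,7,8,9}→15  {4,5,6,8,9}→10  {4,6,7,8,9}→20  {5,6,7,8,9}→10
  6 left: {1,2,3,4,7,8}→4  {2,3,4,6,8,9}→15  {2,3,4,7,8,9}→24  {3,4,5,6,8,9}→20  {3,4,6,7,8,9}→45  {4,5,6,7,8,9}→40
  7 left: {0,1,2,3,4,7,8}→4  {1,2,3,4,7,8,9}→28  {2,3,4,5,6,8,9}→35  {2,3,4,6,7,8,9}→84  {3,4,5,6,7,8,9}→105
  8 left: {0,1,2,3,4,7,8,9}→32  {1,2,3,4,6,7,8,9}→112  {2,3,4,5,6,7,8,9}→224
  placing 0:j first → 336 extensions
  placing 5:i first → 144 extensions
total linear extensions = 480

480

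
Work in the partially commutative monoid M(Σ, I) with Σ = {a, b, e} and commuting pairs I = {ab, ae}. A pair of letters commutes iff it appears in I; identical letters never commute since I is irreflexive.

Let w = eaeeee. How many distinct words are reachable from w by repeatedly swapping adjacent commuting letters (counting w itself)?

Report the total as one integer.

6

0(e) covers ∅
1(a) covers ∅
2(e) covers 0:e
3(e) covers 2:e
4(e) covers 3:e
5(e) covers 4:e
floor of heap: 0:e, 1:a
completions by unplaced set U, small U first (add the entries for U minus each lowest piece of U):
  |U|=1: {1}:1  {5}:1
  |U|=2: {1,5}:2  {4,5}:1
  |U|=3: {1,4,5}:3  {3,4,5}:1
  |U|=4: {1,3,4,5}:4  {2,3,4,5}:1
  start at 0(e): 5
  start at 1(a): 1
sum over floor = 6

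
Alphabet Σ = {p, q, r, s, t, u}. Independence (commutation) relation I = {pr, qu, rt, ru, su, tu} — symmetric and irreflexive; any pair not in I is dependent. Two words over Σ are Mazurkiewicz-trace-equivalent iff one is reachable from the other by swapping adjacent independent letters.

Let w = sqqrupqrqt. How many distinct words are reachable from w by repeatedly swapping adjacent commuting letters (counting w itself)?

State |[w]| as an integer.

piece 0:s — minimal
piece 1:q rests on {0:s}
piece 2:q rests on {1:q}
piece 3:r rests on {2:q}
piece 4:u — minimal
piece 5:p rests on {2:q, 4:u}
piece 6:q rests on {3:r, 5:p}
piece 7:r rests on {6:q}
piece 8:q rests on {7:r}
piece 9:t rests on {8:q}
minimal pieces: {0:s, 4:u}
ways to finish when only these pieces remain (= sum over removing one remaining piece with nothing left below it):
  1 left: {9}→1
  2 left: {8,9}→1
  3 left: {7,8,9}→1
  4 left: {6,7,8,9}→1
  5 left: {3,6,7,8,9}→1  {5,6,7,8,9}→1
  6 left: {3,5,6,7,8,9}→2  {4,5,6,7,8,9}→1
  7 left: {2,3,5,6,7,8,9}→2  {3,4,5,6,7,8,9}→3
  8 left: {1,2,3,5,6,7,8,9}→2  {2,3,4,5,6,7,8,9}→5
  placing 0:s first → 7 extensions
  placing 4:u first → 2 extensions
total linear extensions = 9

9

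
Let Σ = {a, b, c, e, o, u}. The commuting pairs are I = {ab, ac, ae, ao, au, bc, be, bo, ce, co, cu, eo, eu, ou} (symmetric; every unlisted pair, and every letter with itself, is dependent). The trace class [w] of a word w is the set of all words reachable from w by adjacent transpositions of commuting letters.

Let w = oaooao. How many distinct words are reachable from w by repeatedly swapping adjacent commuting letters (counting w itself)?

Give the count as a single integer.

15

0(o) covers ∅
1(a) covers ∅
2(o) covers 0:o
3(o) covers 2:o
4(a) covers 1:a
5(o) covers 3:o
floor of heap: 0:o, 1:a
completions by unplaced set U, small U first (add the entries for U minus each lowest piece of U):
  |U|=1: {4}:1  {5}:1
  |U|=2: {1,4}:1  {3,5}:1  {4,5}:2
  |U|=3: {1,4,5}:3  {2,3,5}:1  {3,4,5}:3
  |U|=4: {0,2,3,5}:1  {1,3,4,5}:6  {2,3,4,5}:4
  start at 0(o): 10
  start at 1(a): 5
sum over floor = 15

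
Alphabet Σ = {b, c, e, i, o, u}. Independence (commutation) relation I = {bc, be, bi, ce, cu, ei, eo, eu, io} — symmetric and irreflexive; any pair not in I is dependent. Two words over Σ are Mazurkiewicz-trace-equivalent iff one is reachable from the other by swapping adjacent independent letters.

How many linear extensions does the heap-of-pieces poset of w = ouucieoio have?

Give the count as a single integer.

162

0(o) covers ∅
1(u) covers 0:o
2(u) covers 1:u
3(c) covers 0:o
4(i) covers 2:u, 3:c
5(e) covers ∅
6(o) covers 2:u, 3:c
7(i) covers 4:i
8(o) covers 6:o
floor of heap: 0:o, 5:e
completions by unplaced set U, small U first (add the entries for U minus each lowest piece of U):
  |U|=1: {5}:1  {7}:1  {8}:1
  |U|=2: {4,7}:1  {5,7}:2  {5,8}:2  {6,8}:1  {7,8}:2
  |U|=3: {4,5,7}:3  {4,7,8}:3  {5,6,8}:3  {5,7,8}:6  {6,7,8}:3
  |U|=4: {4,5,7,8}:12  {4,6,7,8}:6  {5,6,7,8}:12
  |U|=5: {2,4,6,7,8}:6  {3,4,6,7,8}:6  {4,5,6,7,8}:30
  |U|=6: {1,2,4,6,7,8}:6  {2,3,4,6,7,8}:12  {2,4,5,6,7,8}:36  {3,4,5,6,7,8}:36
  |U|=7: {1,2,3,4,6,7,8}:18  {1,2,4,5,6,7,8}:42  {2,3,4,5,6,7,8}:84
  start at 0(o): 144
  start at 5(e): 18
sum over floor = 162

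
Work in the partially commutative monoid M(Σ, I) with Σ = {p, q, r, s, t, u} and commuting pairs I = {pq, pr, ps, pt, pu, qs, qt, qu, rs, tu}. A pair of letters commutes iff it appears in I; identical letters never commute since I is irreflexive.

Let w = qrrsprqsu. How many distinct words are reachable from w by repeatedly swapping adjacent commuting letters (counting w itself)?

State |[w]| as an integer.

#0=q has no predecessor
#1=r depends on [0:q]
#2=r depends on [1:r]
#3=s has no predecessor
#4=p has no predecessor
#5=r depends on [2:r]
#6=q depends on [5:r]
#7=s depends on [3:s]
#8=u depends on [5:r, 7:s]
sources: [0:q, 3:s, 4:p]
N(rest) = Σ N(rest − s) over sources s of rest; N(one piece) = 1:
  size 1 → [4]=1  [6]=1  [8]=1
  size 2 → [4,6]=2  [4,8]=2  [6,8]=2  [7,8]=1
  size 3 → [3,7,8]=1  [4,6,8]=6  [4,7,8]=3  [5,6,8]=2  [6,7,8]=3
  size 4 → [2,5,6,8]=2  [3,4,7,8]=4  [3,6,7,8]=4  [4,5,6,8]=8  [4,6,7,8]=12  [5,6,7,8]=5
  size 5 → [1,2,5,6,8]=2  [2,4,5,6,8]=10  [2,5,6,7,8]=7  [3,4,6,7,8]=20  [3,5,6,7,8]=9  [4,5,6,7,8]=25
  size 6 → [0,1,2,5,6,8]=2  [1,2,4,5,6,8]=12  [1,2,5,6,7,8]=9  [2,3,5,6,7,8]=16  [2,4,5,6,7,8]=42  [3,4,5,6,7,8]=54
  size 7 → [0,1,2,4,5,6,8]=14  [0,1,2,5,6,7,8]=11  [1,2,3,5,6,7,8]=25  [1,2,4,5,6,7,8]=63  [2,3,4,5,6,7,8]=112
  first=0(q) contributes 200
  first=3(s) contributes 88
  first=4(p) contributes 36
|[w]| = 324

324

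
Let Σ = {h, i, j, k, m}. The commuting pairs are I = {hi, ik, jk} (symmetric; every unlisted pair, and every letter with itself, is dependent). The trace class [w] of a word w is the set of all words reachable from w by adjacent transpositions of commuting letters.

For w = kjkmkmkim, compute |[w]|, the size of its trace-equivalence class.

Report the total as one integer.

6

drop 0:k onto floor
drop 1:j onto floor
drop 2:k onto {0:k}
drop 3:m onto {1:j, 2:k}
drop 4:k onto {3:m}
drop 5:m onto {4:k}
drop 6:k onto {5:m}
drop 7:i onto {5:m}
drop 8:m onto {6:k, 7:i}
ground layer = {0:k, 1:j}
drop-orders for the pieces not yet dropped (sum over which currently-grounded one goes next):
  1 to go: {8} 1
  2 to go: {6,8} 1  {7,8} 1
  3 to go: {6,7,8} 2
  4 to go: {5,6,7,8} 2
  5 to go: {4,5,6,7,8} 2
  6 to go: {3,4,5,6,7,8} 2
  7 to go: {1,3,4,5,6,7,8} 2  {2,3,4,5,6,7,8} 2
  if 0:k drops first: 4 orders
  if 1:j drops first: 2 orders
heap linearizations: 6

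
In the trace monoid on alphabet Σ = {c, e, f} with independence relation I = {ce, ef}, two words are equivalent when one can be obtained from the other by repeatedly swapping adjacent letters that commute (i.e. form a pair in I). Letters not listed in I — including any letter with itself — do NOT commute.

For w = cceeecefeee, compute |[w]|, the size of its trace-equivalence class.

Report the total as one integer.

#0=c has no predecessor
#1=c depends on [0:c]
#2=e has no predecessor
#3=e depends on [2:e]
#4=e depends on [3:e]
#5=c depends on [1:c]
#6=e depends on [4:e]
#7=f depends on [5:c]
#8=e depends on [6:e]
#9=e depends on [8:e]
#10=e depends on [9:e]
sources: [0:c, 2:e]
N(rest) = Σ N(rest − s) over sources s of rest; N(one piece) = 1:
  size 1 → [7]=1  [10]=1
  size 2 → [5,7]=1  [7,10]=2  [9,10]=1
  size 3 → [1,5,7]=1  [5,7,10]=3  [7,9,10]=3  [8,9,10]=1
  size 4 → [0,1,5,7]=1  [1,5,7,10]=4  [5,7,9,10]=6  [6,8,9,10]=1  [7,8,9,10]=4
  size 5 → [0,1,5,7,10]=5  [1,5,7,9,10]=10  [4,6,8,9,10]=1  [5,7,8,9,10]=10  [6,7,8,9,10]=5
  size 6 → [0,1,5,7,9,10]=15  [1,5,7,8,9,10]=20  [3,4,6,8,9,10]=1  [4,6,7,8,9,10]=6  [5,6,7,8,9,10]=15
  size 7 → [0,1,5,7,8,9,10]=35  [1,5,6,7,8,9,10]=35  [2,3,4,6,8,9,10]=1  [3,4,6,7,8,9,10]=7  [4,5,6,7,8,9,10]=21
  size 8 → [0,1,5,6,7,8,9,10]=70  [1,4,5,6,7,8,9,10]=56  [2,3,4,6,7,8,9,10]=8  [3,4,5,6,7,8,9,10]=28
  size 9 → [0,1,4,5,6,7,8,9,10]=126  [1,3,4,5,6,7,8,9,10]=84  [2,3,4,5,6,7,8,9,10]=36
  first=0(c) contributes 120
  first=2(e) contributes 210
|[w]| = 330

330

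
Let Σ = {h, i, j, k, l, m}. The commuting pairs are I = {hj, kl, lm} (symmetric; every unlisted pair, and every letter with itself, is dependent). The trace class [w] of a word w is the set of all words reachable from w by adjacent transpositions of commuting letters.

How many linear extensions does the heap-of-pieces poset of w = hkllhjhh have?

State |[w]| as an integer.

12

piece 0:h — minimal
piece 1:k rests on {0:h}
piece 2:l rests on {0:h}
piece 3:l rests on {2:l}
piece 4:h rests on {1:k, 3:l}
piece 5:j rests on {1:k, 3:l}
piece 6:h rests on {4:h}
piece 7:h rests on {6:h}
minimal pieces: {0:h}
ways to finish when only these pieces remain (= sum over removing one remaining piece with nothing left below it):
  1 left: {5}→1  {7}→1
  2 left: {5,7}→2  {6,7}→1
  3 left: {4,6,7}→1  {5,6,7}→3
  4 left: {4,5,6,7}→4
  5 left: {1,4,5,6,7}→4  {3,4,5,6,7}→4
  6 left: {1,3,4,5,6,7}→8  {2,3,4,5,6,7}→4
  placing 0:h first → 12 extensions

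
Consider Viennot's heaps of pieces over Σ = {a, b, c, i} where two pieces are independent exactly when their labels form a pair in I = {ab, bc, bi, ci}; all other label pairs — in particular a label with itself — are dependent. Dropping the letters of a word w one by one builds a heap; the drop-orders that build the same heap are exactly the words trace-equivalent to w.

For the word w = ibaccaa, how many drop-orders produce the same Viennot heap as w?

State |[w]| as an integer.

7

piece 0:i — minimal
piece 1:b — minimal
piece 2:a rests on {0:i}
piece 3:c rests on {2:a}
piece 4:c rests on {3:c}
piece 5:a rests on {4:c}
piece 6:a rests on {5:a}
minimal pieces: {0:i, 1:b}
ways to finish when only these pieces remain (= sum over removing one remaining piece with nothing left below it):
  1 left: {1}→1  {6}→1
  2 left: {1,6}→2  {5,6}→1
  3 left: {1,5,6}→3  {4,5,6}→1
  4 left: {1,4,5,6}→4  {3,4,5,6}→1
  5 left: {1,3,4,5,6}→5  {2,3,4,5,6}→1
  placing 0:i first → 6 extensions
  placing 1:b first → 1 extensions
total linear extensions = 7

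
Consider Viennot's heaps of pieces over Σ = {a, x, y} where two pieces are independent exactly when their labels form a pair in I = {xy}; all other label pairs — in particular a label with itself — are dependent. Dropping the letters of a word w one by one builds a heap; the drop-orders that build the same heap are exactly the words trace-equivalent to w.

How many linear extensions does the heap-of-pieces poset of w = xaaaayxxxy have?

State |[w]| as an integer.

#0=x has no predecessor
#1=a depends on [0:x]
#2=a depends on [1:a]
#3=a depends on [2:a]
#4=a depends on [3:a]
#5=y depends on [4:a]
#6=x depends on [4:a]
#7=x depends on [6:x]
#8=x depends on [7:x]
#9=y depends on [5:y]
sources: [0:x]
N(rest) = Σ N(rest − s) over sources s of rest; N(one piece) = 1:
  size 1 → [8]=1  [9]=1
  size 2 → [5,9]=1  [7,8]=1  [8,9]=2
  size 3 → [5,8,9]=3  [6,7,8]=1  [7,8,9]=3
  size 4 → [5,7,8,9]=6  [6,7,8,9]=4
  size 5 → [5,6,7,8,9]=10
  size 6 → [4,5,6,7,8,9]=10
  size 7 → [3,4,5,6,7,8,9]=10
  size 8 → [2,3,4,5,6,7,8,9]=10
  first=0(x) contributes 10

10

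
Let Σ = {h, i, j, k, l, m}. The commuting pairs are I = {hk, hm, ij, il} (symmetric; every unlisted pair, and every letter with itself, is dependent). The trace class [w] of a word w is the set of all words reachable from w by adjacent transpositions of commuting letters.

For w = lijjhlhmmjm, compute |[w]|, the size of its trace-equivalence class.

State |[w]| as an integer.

12

drop 0:l onto floor
drop 1:i onto floor
drop 2:j onto {0:l}
drop 3:j onto {2:j}
drop 4:h onto {1:i, 3:j}
drop 5:l onto {4:h}
drop 6:h onto {5:l}
drop 7:m onto {5:l}
drop 8:m onto {7:m}
drop 9:j onto {6:h, 8:m}
drop 10:m onto {9:j}
ground layer = {0:l, 1:i}
drop-orders for the pieces not yet dropped (sum over which currently-grounded one goes next):
  1 to go: {10} 1
  2 to go: {9,10} 1
  3 to go: {6,9,10} 1  {8,9,10} 1
  4 to go: {6,8,9,10} 2  {7,8,9,10} 1
  5 to go: {6,7,8,9,10} 3
  6 to go: {5,6,7,8,9,10} 3
  7 to go: {4,5,6,7,8,9,10} 3
  8 to go: {1,4,5,6,7,8,9,10} 3  {3,4,5,6,7,8,9,10} 3
  9 to go: {1,3,4,5,6,7,8,9,10} 6  {2,3,4,5,6,7,8,9,10} 3
  if 0:l drops first: 9 orders
  if 1:i drops first: 3 orders
heap linearizations: 12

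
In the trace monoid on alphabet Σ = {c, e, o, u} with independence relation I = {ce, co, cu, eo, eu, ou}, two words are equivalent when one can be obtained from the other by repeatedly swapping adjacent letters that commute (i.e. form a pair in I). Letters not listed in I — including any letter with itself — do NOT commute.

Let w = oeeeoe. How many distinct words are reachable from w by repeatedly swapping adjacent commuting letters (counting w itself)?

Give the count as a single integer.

15

drop 0:o onto floor
drop 1:e onto floor
drop 2:e onto {1:e}
drop 3:e onto {2:e}
drop 4:o onto {0:o}
drop 5:e onto {3:e}
ground layer = {0:o, 1:e}
drop-orders for the pieces not yet dropped (sum over which currently-grounded one goes next):
  1 to go: {4} 1  {5} 1
  2 to go: {0,4} 1  {3,5} 1  {4,5} 2
  3 to go: {0,4,5} 3  {2,3,5} 1  {3,4,5} 3
  4 to go: {0,3,4,5} 6  {1,2,3,5} 1  {2,3,4,5} 4
  if 0:o drops first: 5 orders
  if 1:e drops first: 10 orders
heap linearizations: 15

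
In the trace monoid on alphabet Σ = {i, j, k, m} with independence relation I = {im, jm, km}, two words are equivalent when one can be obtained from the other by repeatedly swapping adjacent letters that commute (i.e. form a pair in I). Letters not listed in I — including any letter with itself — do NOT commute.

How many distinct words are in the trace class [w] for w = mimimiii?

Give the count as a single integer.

56

piece 0:m — minimal
piece 1:i — minimal
piece 2:m rests on {0:m}
piece 3:i rests on {1:i}
piece 4:m rests on {2:m}
piece 5:i rests on {3:i}
piece 6:i rests on {5:i}
piece 7:i rests on {6:i}
minimal pieces: {0:m, 1:i}
ways to finish when only these pieces remain (= sum over removing one remaining piece with nothing left below it):
  1 left: {4}→1  {7}→1
  2 left: {2,4}→1  {4,7}→2  {6,7}→1
  3 left: {0,2,4}→1  {2,4,7}→3  {4,6,7}→3  {5,6,7}→1
  4 left: {0,2,4,7}→4  {2,4,6,7}→6  {3,5,6,7}→1  {4,5,6,7}→4
  5 left: {0,2,4,6,7}→10  {1,3,5,6,7}→1  {2,4,5,6,7}→10  {3,4,5,6,7}→5
  6 left: {0,2,4,5,6,7}→20  {1,3,4,5,6,7}→6  {2,3,4,5,6,7}→15
  placing 0:m first → 21 extensions
  placing 1:i first → 35 extensions
total linear extensions = 56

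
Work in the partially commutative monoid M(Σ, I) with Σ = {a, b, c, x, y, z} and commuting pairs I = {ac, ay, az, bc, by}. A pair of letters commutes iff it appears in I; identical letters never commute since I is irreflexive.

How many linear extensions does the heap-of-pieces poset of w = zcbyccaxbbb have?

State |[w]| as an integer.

15

piece 0:z — minimal
piece 1:c rests on {0:z}
piece 2:b rests on {0:z}
piece 3:y rests on {1:c}
piece 4:c rests on {3:y}
piece 5:c rests on {4:c}
piece 6:a rests on {2:b}
piece 7:x rests on {5:c, 6:a}
piece 8:b rests on {7:x}
piece 9:b rests on {8:b}
piece 10:b rests on {9:b}
minimal pieces: {0:z}
ways to finish when only these pieces remain (= sum over removing one remaining piece with nothing left below it):
  1 left: {10}→1
  2 left: {9,10}→1
  3 left: {8,9,10}→1
  4 left: {7,8,9,10}→1
  5 left: {5,7,8,9,10}→1  {6,7,8,9,10}→1
  6 left: {2,6,7,8,9,10}→1  {4,5,7,8,9,10}→1  {5,6,7,8,9,10}→2
  7 left: {2,5,6,7,8,9,10}→3  {3,4,5,7,8,9,10}→1  {4,5,6,7,8,9,10}→3
  8 left: {1,3,4,5,7,8,9,10}→1  {2,4,5,6,7,8,9,10}→6  {3,4,5,6,7,8,9,10}→4
  9 left: {1,3,4,5,6,7,8,9,10}→5  {2,3,4,5,6,7,8,9,10}→10
  placing 0:z first → 15 extensions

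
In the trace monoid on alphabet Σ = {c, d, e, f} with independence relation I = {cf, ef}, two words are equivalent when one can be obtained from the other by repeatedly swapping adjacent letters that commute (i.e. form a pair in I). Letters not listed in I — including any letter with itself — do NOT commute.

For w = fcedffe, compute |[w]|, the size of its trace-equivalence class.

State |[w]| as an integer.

0(f) covers ∅
1(c) covers ∅
2(e) covers 1:c
3(d) covers 0:f, 2:e
4(f) covers 3:d
5(f) covers 4:f
6(e) covers 3:d
floor of heap: 0:f, 1:c
completions by unplaced set U, small U first (add the entries for U minus each lowest piece of U):
  |U|=1: {5}:1  {6}:1
  |U|=2: {4,5}:1  {5,6}:2
  |U|=3: {4,5,6}:3
  |U|=4: {3,4,5,6}:3
  |U|=5: {0,3,4,5,6}:3  {2,3,4,5,6}:3
  start at 0(f): 3
  start at 1(c): 6
sum over floor = 9

9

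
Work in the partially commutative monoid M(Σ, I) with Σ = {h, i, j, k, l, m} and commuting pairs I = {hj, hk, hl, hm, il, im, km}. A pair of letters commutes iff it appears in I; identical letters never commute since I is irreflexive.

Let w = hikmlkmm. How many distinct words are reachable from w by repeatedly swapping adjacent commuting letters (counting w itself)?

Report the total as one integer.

#0=h has no predecessor
#1=i depends on [0:h]
#2=k depends on [1:i]
#3=m has no predecessor
#4=l depends on [2:k, 3:m]
#5=k depends on [4:l]
#6=m depends on [4:l]
#7=m depends on [6:m]
sources: [0:h, 3:m]
N(rest) = Σ N(rest − s) over sources s of rest; N(one piece) = 1:
  size 1 → [5]=1  [7]=1
  size 2 → [5,7]=2  [6,7]=1
  size 3 → [5,6,7]=3
  size 4 → [4,5,6,7]=3
  size 5 → [2,4,5,6,7]=3  [3,4,5,6,7]=3
  size 6 → [1,2,4,5,6,7]=3  [2,3,4,5,6,7]=6
  first=0(h) contributes 9
  first=3(m) contributes 3
|[w]| = 12

12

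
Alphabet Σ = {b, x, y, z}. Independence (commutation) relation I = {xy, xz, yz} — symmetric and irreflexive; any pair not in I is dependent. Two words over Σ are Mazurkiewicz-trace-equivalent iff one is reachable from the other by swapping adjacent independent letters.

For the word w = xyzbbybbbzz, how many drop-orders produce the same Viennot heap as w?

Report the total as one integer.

#0=x has no predecessor
#1=y has no predecessor
#2=z has no predecessor
#3=b depends on [0:x, 1:y, 2:z]
#4=b depends on [3:b]
#5=y depends on [4:b]
#6=b depends on [5:y]
#7=b depends on [6:b]
#8=b depends on [7:b]
#9=z depends on [8:b]
#10=z depends on [9:z]
sources: [0:x, 1:y, 2:z]
N(rest) = Σ N(rest − s) over sources s of rest; N(one piece) = 1:
  size 1 → [10]=1
  size 2 → [9,10]=1
  size 3 → [8,9,10]=1
  size 4 → [7,8,9,10]=1
  size 5 → [6,7,8,9,10]=1
  size 6 → [5,6,7,8,9,10]=1
  size 7 → [4,5,6,7,8,9,10]=1
  size 8 → [3,4,5,6,7,8,9,10]=1
  size 9 → [0,3,4,5,6,7,8,9,10]=1  [1,3,4,5,6,7,8,9,10]=1  [2,3,4,5,6,7,8,9,10]=1
  first=0(x) contributes 2
  first=1(y) contributes 2
  first=2(z) contributes 2
|[w]| = 6

6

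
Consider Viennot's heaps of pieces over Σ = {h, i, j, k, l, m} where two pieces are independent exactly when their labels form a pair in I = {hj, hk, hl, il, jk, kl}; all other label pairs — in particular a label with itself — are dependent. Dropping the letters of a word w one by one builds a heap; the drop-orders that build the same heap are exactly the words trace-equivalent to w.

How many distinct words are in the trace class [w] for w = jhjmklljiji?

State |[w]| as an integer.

piece 0:j — minimal
piece 1:h — minimal
piece 2:j rests on {0:j}
piece 3:m rests on {1:h, 2:j}
piece 4:k rests on {3:m}
piece 5:l rests on {3:m}
piece 6:l rests on {5:l}
piece 7:j rests on {6:l}
piece 8:i rests on {4:k, 7:j}
piece 9:j rests on {8:i}
piece 10:i rests on {9:j}
minimal pieces: {0:j, 1:h}
ways to finish when only these pieces remain (= sum over removing one remaining piece with nothing left below it):
  1 left: {10}→1
  2 left: {9,10}→1
  3 left: {8,9,10}→1
  4 left: {4,8,9,10}→1  {7,8,9,10}→1
  5 left: {4,7,8,9,10}→2  {6,7,8,9,10}→1
  6 left: {4,6,7,8,9,10}→3  {5,6,7,8,9,10}→1
  7 left: {4,5,6,7,8,9,10}→4
  8 left: {3,4,5,6,7,8,9,10}→4
  9 left: {1,3,4,5,6,7,8,9,10}→4  {2,3,4,5,6,7,8,9,10}→4
  placing 0:j first → 8 extensions
  placing 1:h first → 4 extensions
total linear extensions = 12

12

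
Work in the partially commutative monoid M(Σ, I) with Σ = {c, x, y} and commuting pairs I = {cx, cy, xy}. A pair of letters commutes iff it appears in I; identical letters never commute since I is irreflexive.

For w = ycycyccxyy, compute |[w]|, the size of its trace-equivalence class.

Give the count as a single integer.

0(y) covers ∅
1(c) covers ∅
2(y) covers 0:y
3(c) covers 1:c
4(y) covers 2:y
5(c) covers 3:c
6(c) covers 5:c
7(x) covers ∅
8(y) covers 4:y
9(y) covers 8:y
floor of heap: 0:y, 1:c, 7:x
completions by unplaced set U, small U first (add the entries for U minus each lowest piece of U):
  |U|=1: {6}:1  {7}:1  {9}:1
  |U|=2: {5,6}:1  {6,7}:2  {6,9}:2  {7,9}:2  {8,9}:1
  |U|=3: {3,5,6}:1  {4,8,9}:1  {5,6,7}:3  {5,6,9}:3  {6,7,9}:6  {6,8,9}:3  {7,8,9}:3
  |U|=4: {1,3,5,6}:1  {2,4,8,9}:1  {3,5,6,7}:4  {3,5,6,9}:4  {4,6,8,9}:4  {4,7,8,9}:4  {5,6,7,9}:12  {5,6,8,9}:6  {6,7,8,9}:12
  |U|=5: {0,2,4,8,9}:1  {1,3,5,6,7}:5  {1,3,5,6,9}:5  {2,4,6,8,9}:5  {2,4,7,8,9}:5  {3,5,6,7,9}:20  {3,5,6,8,9}:10  {4,5,6,8,9}:10  {4,6,7,8,9}:20  {5,6,7,8,9}:30
  |U|=6: {0,2,4,6,8,9}:6  {0,2,4,7,8,9}:6  {1,3,5,6,7,9}:30  {1,3,5,6,8,9}:15  {2,4,5,6,8,9}:15  {2,4,6,7,8,9}:30  {3,4,5,6,8,9}:20  {3,5,6,7,8,9}:60  {4,5,6,7,8,9}:60
  |U|=7: {0,2,4,5,6,8,9}:21  {0,2,4,6,7,8,9}:42  {1,3,4,5,6,8,9}:35  {1,3,5,6,7,8,9}:105  {2,3,4,5,6,8,9}:35  {2,4,5,6,7,8,9}:105  {3,4,5,6,7,8,9}:140
  |U|=8: {0,2,3,4,5,6,8,9}:56  {0,2,4,5,6,7,8,9}:168  {1,2,3,4,5,6,8,9}:70  {1,3,4,5,6,7,8,9}:280  {2,3,4,5,6,7,8,9}:280
  start at 0(y): 630
  start at 1(c): 504
  start at 7(x): 126
sum over floor = 1260

1260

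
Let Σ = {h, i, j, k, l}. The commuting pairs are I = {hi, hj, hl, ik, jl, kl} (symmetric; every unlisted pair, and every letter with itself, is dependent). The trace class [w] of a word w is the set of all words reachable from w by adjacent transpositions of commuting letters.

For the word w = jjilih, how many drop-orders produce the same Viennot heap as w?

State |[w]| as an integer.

6

#0=j has no predecessor
#1=j depends on [0:j]
#2=i depends on [1:j]
#3=l depends on [2:i]
#4=i depends on [3:l]
#5=h has no predecessor
sources: [0:j, 5:h]
N(rest) = Σ N(rest − s) over sources s of rest; N(one piece) = 1:
  size 1 → [4]=1  [5]=1
  size 2 → [3,4]=1  [4,5]=2
  size 3 → [2,3,4]=1  [3,4,5]=3
  size 4 → [1,2,3,4]=1  [2,3,4,5]=4
  first=0(j) contributes 5
  first=5(h) contributes 1
|[w]| = 6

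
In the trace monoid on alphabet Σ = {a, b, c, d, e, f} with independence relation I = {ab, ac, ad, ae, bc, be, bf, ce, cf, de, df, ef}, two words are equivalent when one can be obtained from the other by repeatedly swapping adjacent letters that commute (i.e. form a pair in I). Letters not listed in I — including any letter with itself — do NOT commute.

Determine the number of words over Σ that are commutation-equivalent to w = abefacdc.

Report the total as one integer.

560

#0=a has no predecessor
#1=b has no predecessor
#2=e has no predecessor
#3=f depends on [0:a]
#4=a depends on [3:f]
#5=c has no predecessor
#6=d depends on [1:b, 5:c]
#7=c depends on [6:d]
sources: [0:a, 1:b, 2:e, 5:c]
N(rest) = Σ N(rest − s) over sources s of rest; N(one piece) = 1:
  size 1 → [2]=1  [4]=1  [7]=1
  size 2 → [2,4]=2  [2,7]=2  [3,4]=1  [4,7]=2  [6,7]=1
  size 3 → [0,3,4]=1  [1,6,7]=1  [2,3,4]=3  [2,4,7]=6  [2,6,7]=3  [3,4,7]=3  [4,6,7]=3  [5,6,7]=1
  size 4 → [0,2,3,4]=4  [0,3,4,7]=4  [1,2,6,7]=4  [1,4,6,7]=4  [1,5,6,7]=2  [2,3,4,7]=12  [2,4,6,7]=12  [2,5,6,7]=4  [3,4,6,7]=6  [4,5,6,7]=4
  size 5 → [0,2,3,4,7]=20  [0,3,4,6,7]=10  [1,2,4,6,7]=20  [1,2,5,6,7]=10  [1,3,4,6,7]=10  [1,4,5,6,7]=10  [2,3,4,6,7]=30  [2,4,5,6,7]=20  [3,4,5,6,7]=10
  size 6 → [0,1,3,4,6,7]=20  [0,2,3,4,6,7]=60  [0,3,4,5,6,7]=20  [1,2,3,4,6,7]=60  [1,2,4,5,6,7]=60  [1,3,4,5,6,7]=30  [2,3,4,5,6,7]=60
  first=0(a) contributes 210
  first=1(b) contributes 140
  first=2(e) contributes 70
  first=5(c) contributes 140
|[w]| = 560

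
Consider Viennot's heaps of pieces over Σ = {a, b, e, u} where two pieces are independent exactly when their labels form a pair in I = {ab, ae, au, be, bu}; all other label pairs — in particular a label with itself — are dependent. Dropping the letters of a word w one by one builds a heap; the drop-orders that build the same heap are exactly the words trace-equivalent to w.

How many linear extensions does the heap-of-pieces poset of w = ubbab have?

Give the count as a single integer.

0(u) covers ∅
1(b) covers ∅
2(b) covers 1:b
3(a) covers ∅
4(b) covers 2:b
floor of heap: 0:u, 1:b, 3:a
completions by unplaced set U, small U first (add the entries for U minus each lowest piece of U):
  |U|=1: {0}:1  {3}:1  {4}:1
  |U|=2: {0,3}:2  {0,4}:2  {2,4}:1  {3,4}:2
  |U|=3: {0,2,4}:3  {0,3,4}:6  {1,2,4}:1  {2,3,4}:3
  start at 0(u): 4
  start at 1(b): 12
  start at 3(a): 4
sum over floor = 20

20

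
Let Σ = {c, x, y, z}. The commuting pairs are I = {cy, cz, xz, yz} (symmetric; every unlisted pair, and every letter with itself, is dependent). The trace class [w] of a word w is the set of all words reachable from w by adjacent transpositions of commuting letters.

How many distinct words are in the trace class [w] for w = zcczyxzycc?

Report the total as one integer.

1080

drop 0:z onto floor
drop 1:c onto floor
drop 2:c onto {1:c}
drop 3:z onto {0:z}
drop 4:y onto floor
drop 5:x onto {2:c, 4:y}
drop 6:z onto {3:z}
drop 7:y onto {5:x}
drop 8:c onto {5:x}
drop 9:c onto {8:c}
ground layer = {0:z, 1:c, 4:y}
drop-orders for the pieces not yet dropped (sum over which currently-grounded one goes next):
  1 to go: {6} 1  {7} 1  {9} 1
  2 to go: {3,6} 1  {6,7} 2  {6,9} 2  {7,9} 2  {8,9} 1
  3 to go: {0,3,6} 1  {3,6,7} 3  {3,6,9} 3  {6,7,9} 6  {6,8,9} 3  {7,8,9} 3
  4 to go: {0,3,6,7} 4  {0,3,6,9} 4  {3,6,7,9} 12  {3,6,8,9} 6  {5,7,8,9} 3  {6,7,8,9} 12
  5 to go: {0,3,6,7,9} 20  {0,3,6,8,9} 10  {2,5,7,8,9} 3  {3,6,7,8,9} 30  {4,5,7,8,9} 3  {5,6,7,8,9} 15
  6 to go: {0,3,6,7,8,9} 60  {1,2,5,7,8,9} 3  {2,4,5,7,8,9} 6  {2,5,6,7,8,9} 18  {3,5,6,7,8,9} 45  {4,5,6,7,8,9} 18
  7 to go: {0,3,5,6,7,8,9} 105  {1,2,4,5,7,8,9} 9  {1,2,5,6,7,8,9} 21  {2,3,5,6,7,8,9} 63  {2,4,5,6,7,8,9} 42  {3,4,5,6,7,8,9} 63
  8 to go: {0,2,3,5,6,7,8,9} 168  {0,3,4,5,6,7,8,9} 168  {1,2,3,5,6,7,8,9} 84  {1,2,4,5,6,7,8,9} 72  {2,3,4,5,6,7,8,9} 168
  if 0:z drops first: 324 orders
  if 1:c drops first: 504 orders
  if 4:y drops first: 252 orders
heap linearizations: 1080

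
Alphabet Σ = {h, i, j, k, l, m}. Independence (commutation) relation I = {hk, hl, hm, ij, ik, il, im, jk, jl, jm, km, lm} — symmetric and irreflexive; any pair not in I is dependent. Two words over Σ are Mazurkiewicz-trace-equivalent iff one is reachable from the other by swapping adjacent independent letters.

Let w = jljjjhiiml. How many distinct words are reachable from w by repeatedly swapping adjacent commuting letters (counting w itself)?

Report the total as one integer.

piece 0:j — minimal
piece 1:l — minimal
piece 2:j rests on {0:j}
piece 3:j rests on {2:j}
piece 4:j rests on {3:j}
piece 5:h rests on {4:j}
piece 6:i rests on {5:h}
piece 7:i rests on {6:i}
piece 8:m — minimal
piece 9:l rests on {1:l}
minimal pieces: {0:j, 1:l, 8:m}
ways to finish when only these pieces remain (= sum over removing one remaining piece with nothing left below it):
  1 left: {7}→1  {8}→1  {9}→1
  2 left: {1,9}→1  {6,7}→1  {7,8}→2  {7,9}→2  {8,9}→2
  3 left: {1,7,9}→3  {1,8,9}→3  {5,6,7}→1  {6,7,8}→3  {6,7,9}→3  {7,8,9}→6
  4 left: {1,6,7,9}→6  {1,7,8,9}→12  {4,5,6,7}→1  {5,6,7,8}→4  {5,6,7,9}→4  {6,7,8,9}→12
  5 left: {1,5,6,7,9}→10  {1,6,7,8,9}→30  {3,4,5,6,7}→1  {4,5,6,7,8}→5  {4,5,6,7,9}→5  {5,6,7,8,9}→20
  6 left: {1,4,5,6,7,9}→15  {1,5,6,7,8,9}→60  {2,3,4,5,6,7}→1  {3,4,5,6,7,8}→6  {3,4,5,6,7,9}→6  {4,5,6,7,8,9}→30
  7 left: {0,2,3,4,5,6,7}→1  {1,3,4,5,6,7,9}→21  {1,4,5,6,7,8,9}→105  {2,3,4,5,6,7,8}→7  {2,3,4,5,6,7,9}→7  {3,4,5,6,7,8,9}→42
  8 left: {0,2,3,4,5,6,7,8}→8  {0,2,3,4,5,6,7,9}→8  {1,2,3,4,5,6,7,9}→28  {1,3,4,5,6,7,8,9}→168  {2,3,4,5,6,7,8,9}→56
  placing 0:j first → 252 extensions
  placing 1:l first → 72 extensions
  placing 8:m first → 36 extensions
total linear extensions = 360

360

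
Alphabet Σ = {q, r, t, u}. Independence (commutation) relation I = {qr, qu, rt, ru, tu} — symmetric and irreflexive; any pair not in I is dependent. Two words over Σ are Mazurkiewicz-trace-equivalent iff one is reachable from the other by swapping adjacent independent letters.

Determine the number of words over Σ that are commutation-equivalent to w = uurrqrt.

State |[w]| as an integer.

210

piece 0:u — minimal
piece 1:u rests on {0:u}
piece 2:r — minimal
piece 3:r rests on {2:r}
piece 4:q — minimal
piece 5:r rests on {3:r}
piece 6:t rests on {4:q}
minimal pieces: {0:u, 2:r, 4:q}
ways to finish when only these pieces remain (= sum over removing one remaining piece with nothing left below it):
  1 left: {1}→1  {5}→1  {6}→1
  2 left: {0,1}→1  {1,5}→2  {1,6}→2  {3,5}→1  {4,6}→1  {5,6}→2
  3 left: {0,1,5}→3  {0,1,6}→3  {1,3,5}→3  {1,4,6}→3  {1,5,6}→6  {2,3,5}→1  {3,5,6}→3  {4,5,6}→3
  4 left: {0,1,3,5}→6  {0,1,4,6}→6  {0,1,5,6}→12  {1,2,3,5}→4  {1,3,5,6}→12  {1,4,5,6}→12  {2,3,5,6}→4  {3,4,5,6}→6
  5 left: {0,1,2,3,5}→10  {0,1,3,5,6}→30  {0,1,4,5,6}→30  {1,2,3,5,6}→20  {1,3,4,5,6}→30  {2,3,4,5,6}→10
  placing 0:u first → 60 extensions
  placing 2:r first → 90 extensions
  placing 4:q first → 60 extensions
total linear extensions = 210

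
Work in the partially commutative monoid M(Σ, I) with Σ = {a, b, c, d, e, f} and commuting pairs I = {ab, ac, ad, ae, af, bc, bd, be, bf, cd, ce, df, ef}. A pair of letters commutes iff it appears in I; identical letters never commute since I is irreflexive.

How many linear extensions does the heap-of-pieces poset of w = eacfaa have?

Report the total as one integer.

#0=e has no predecessor
#1=a has no predecessor
#2=c has no predecessor
#3=f depends on [2:c]
#4=a depends on [1:a]
#5=a depends on [4:a]
sources: [0:e, 1:a, 2:c]
N(rest) = Σ N(rest − s) over sources s of rest; N(one piece) = 1:
  size 1 → [0]=1  [3]=1  [5]=1
  size 2 → [0,3]=2  [0,5]=2  [2,3]=1  [3,5]=2  [4,5]=1
  size 3 → [0,2,3]=3  [0,3,5]=6  [0,4,5]=3  [1,4,5]=1  [2,3,5]=3  [3,4,5]=3
  size 4 → [0,1,4,5]=4  [0,2,3,5]=12  [0,3,4,5]=12  [1,3,4,5]=4  [2,3,4,5]=6
  first=0(e) contributes 10
  first=1(a) contributes 30
  first=2(c) contributes 20
|[w]| = 60

60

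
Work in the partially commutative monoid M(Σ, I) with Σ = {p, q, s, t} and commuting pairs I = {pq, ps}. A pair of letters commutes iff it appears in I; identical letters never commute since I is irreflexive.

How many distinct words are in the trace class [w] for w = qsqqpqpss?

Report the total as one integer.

36

piece 0:q — minimal
piece 1:s rests on {0:q}
piece 2:q rests on {1:s}
piece 3:q rests on {2:q}
piece 4:p — minimal
piece 5:q rests on {3:q}
piece 6:p rests on {4:p}
piece 7:s rests on {5:q}
piece 8:s rests on {7:s}
minimal pieces: {0:q, 4:p}
ways to finish when only these pieces remain (= sum over removing one remaining piece with nothing left below it):
  1 left: {6}→1  {8}→1
  2 left: {4,6}→1  {6,8}→2  {7,8}→1
  3 left: {4,6,8}→3  {5,7,8}→1  {6,7,8}→3
  4 left: {3,5,7,8}→1  {4,6,7,8}→6  {5,6,7,8}→4
  5 left: {2,3,5,7,8}→1  {3,5,6,7,8}→5  {4,5,6,7,8}→10
  6 left: {1,2,3,5,7,8}→1  {2,3,5,6,7,8}→6  {3,4,5,6,7,8}→15
  7 left: {0,1,2,3,5,7,8}→1  {1,2,3,5,6,7,8}→7  {2,3,4,5,6,7,8}→21
  placing 0:q first → 28 extensions
  placing 4:p first → 8 extensions
total linear extensions = 36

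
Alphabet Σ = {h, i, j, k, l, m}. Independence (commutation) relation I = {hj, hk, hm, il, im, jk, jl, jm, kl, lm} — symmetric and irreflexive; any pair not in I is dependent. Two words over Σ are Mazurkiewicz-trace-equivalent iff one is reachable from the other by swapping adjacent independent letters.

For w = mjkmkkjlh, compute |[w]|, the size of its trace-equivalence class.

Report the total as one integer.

#0=m has no predecessor
#1=j has no predecessor
#2=k depends on [0:m]
#3=m depends on [2:k]
#4=k depends on [3:m]
#5=k depends on [4:k]
#6=j depends on [1:j]
#7=l has no predecessor
#8=h depends on [7:l]
sources: [0:m, 1:j, 7:l]
N(rest) = Σ N(rest − s) over sources s of rest; N(one piece) = 1:
  size 1 → [5]=1  [6]=1  [8]=1
  size 2 → [1,6]=1  [4,5]=1  [5,6]=2  [5,8]=2  [6,8]=2  [7,8]=1
  size 3 → [1,5,6]=3  [1,6,8]=3  [3,4,5]=1  [4,5,6]=3  [4,5,8]=3  [5,6,8]=6  [5,7,8]=3  [6,7,8]=3
  size 4 → [1,4,5,6]=6  [1,5,6,8]=12  [1,6,7,8]=6  [2,3,4,5]=1  [3,4,5,6]=4  [3,4,5,8]=4  [4,5,6,8]=12  [4,5,7,8]=6  [5,6,7,8]=12
  size 5 → [0,2,3,4,5]=1  [1,3,4,5,6]=10  [1,4,5,6,8]=30  [1,5,6,7,8]=30  [2,3,4,5,6]=5  [2,3,4,5,8]=5  [3,4,5,6,8]=20  [3,4,5,7,8]=10  [4,5,6,7,8]=30
  size 6 → [0,2,3,4,5,6]=6  [0,2,3,4,5,8]=6  [1,2,3,4,5,6]=15  [1,3,4,5,6,8]=60  [1,4,5,6,7,8]=90  [2,3,4,5,6,8]=30  [2,3,4,5,7,8]=15  [3,4,5,6,7,8]=60
  size 7 → [0,1,2,3,4,5,6]=21  [0,2,3,4,5,6,8]=42  [0,2,3,4,5,7,8]=21  [1,2,3,4,5,6,8]=105  [1,3,4,5,6,7,8]=210  [2,3,4,5,6,7,8]=105
  first=0(m) contributes 420
  first=1(j) contributes 168
  first=7(l) contributes 168
|[w]| = 756

756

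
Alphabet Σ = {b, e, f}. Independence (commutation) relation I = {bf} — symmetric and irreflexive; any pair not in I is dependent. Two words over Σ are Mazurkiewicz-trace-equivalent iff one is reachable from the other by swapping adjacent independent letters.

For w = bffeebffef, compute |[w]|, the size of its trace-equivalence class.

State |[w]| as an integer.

drop 0:b onto floor
drop 1:f onto floor
drop 2:f onto {1:f}
drop 3:e onto {0:b, 2:f}
drop 4:e onto {3:e}
drop 5:b onto {4:e}
drop 6:f onto {4:e}
drop 7:f onto {6:f}
drop 8:e onto {5:b, 7:f}
drop 9:f onto {8:e}
ground layer = {0:b, 1:f}
drop-orders for the pieces not yet dropped (sum over which currently-grounded one goes next):
  1 to go: {9} 1
  2 to go: {8,9} 1
  3 to go: {5,8,9} 1  {7,8,9} 1
  4 to go: {5,7,8,9} 2  {6,7,8,9} 1
  5 to go: {5,6,7,8,9} 3
  6 to go: {4,5,6,7,8,9} 3
  7 to go: {3,4,5,6,7,8,9} 3
  8 to go: {0,3,4,5,6,7,8,9} 3  {2,3,4,5,6,7,8,9} 3
  if 0:b drops first: 3 orders
  if 1:f drops first: 6 orders
heap linearizations: 9

9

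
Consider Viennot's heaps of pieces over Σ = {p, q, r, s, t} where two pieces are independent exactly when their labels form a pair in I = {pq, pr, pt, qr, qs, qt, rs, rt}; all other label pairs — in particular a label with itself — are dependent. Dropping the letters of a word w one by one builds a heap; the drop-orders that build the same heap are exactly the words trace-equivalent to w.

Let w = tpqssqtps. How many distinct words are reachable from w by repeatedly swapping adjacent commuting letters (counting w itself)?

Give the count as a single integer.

#0=t has no predecessor
#1=p has no predecessor
#2=q has no predecessor
#3=s depends on [0:t, 1:p]
#4=s depends on [3:s]
#5=q depends on [2:q]
#6=t depends on [4:s]
#7=p depends on [4:s]
#8=s depends on [6:t, 7:p]
sources: [0:t, 1:p, 2:q]
N(rest) = Σ N(rest − s) over sources s of rest; N(one piece) = 1:
  size 1 → [5]=1  [8]=1
  size 2 → [2,5]=1  [5,8]=2  [6,8]=1  [7,8]=1
  size 3 → [2,5,8]=3  [5,6,8]=3  [5,7,8]=3  [6,7,8]=2
  size 4 → [2,5,6,8]=6  [2,5,7,8]=6  [4,6,7,8]=2  [5,6,7,8]=8
  size 5 → [2,5,6,7,8]=20  [3,4,6,7,8]=2  [4,5,6,7,8]=10
  size 6 → [0,3,4,6,7,8]=2  [1,3,4,6,7,8]=2  [2,4,5,6,7,8]=30  [3,4,5,6,7,8]=12
  size 7 → [0,1,3,4,6,7,8]=4  [0,3,4,5,6,7,8]=14  [1,3,4,5,6,7,8]=14  [2,3,4,5,6,7,8]=42
  first=0(t) contributes 56
  first=1(p) contributes 56
  first=2(q) contributes 32
|[w]| = 144

144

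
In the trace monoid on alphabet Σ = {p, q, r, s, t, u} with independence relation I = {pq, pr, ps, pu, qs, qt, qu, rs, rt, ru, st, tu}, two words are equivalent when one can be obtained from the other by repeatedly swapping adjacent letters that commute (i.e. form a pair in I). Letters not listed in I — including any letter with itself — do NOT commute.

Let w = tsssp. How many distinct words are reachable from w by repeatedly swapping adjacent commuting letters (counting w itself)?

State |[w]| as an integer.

10

drop 0:t onto floor
drop 1:s onto floor
drop 2:s onto {1:s}
drop 3:s onto {2:s}
drop 4:p onto {0:t}
ground layer = {0:t, 1:s}
drop-orders for the pieces not yet dropped (sum over which currently-grounded one goes next):
  1 to go: {3} 1  {4} 1
  2 to go: {0,4} 1  {2,3} 1  {3,4} 2
  3 to go: {0,3,4} 3  {1,2,3} 1  {2,3,4} 3
  if 0:t drops first: 4 orders
  if 1:s drops first: 6 orders
heap linearizations: 10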